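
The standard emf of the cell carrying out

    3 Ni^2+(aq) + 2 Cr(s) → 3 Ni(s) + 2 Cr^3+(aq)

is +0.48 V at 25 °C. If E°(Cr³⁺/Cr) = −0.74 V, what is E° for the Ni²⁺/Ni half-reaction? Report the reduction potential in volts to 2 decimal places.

−0.26 V

In the reaction as written the Ni²⁺/Ni couple is reduced (cathode) and Cr³⁺/Cr is oxidized (anode), so E°cell = E°(Ni²⁺/Ni) − E°(Cr³⁺/Cr).
E°(Ni²⁺/Ni) = E°cell + E°(anode) = +0.48 + (−0.74) = −0.26 V.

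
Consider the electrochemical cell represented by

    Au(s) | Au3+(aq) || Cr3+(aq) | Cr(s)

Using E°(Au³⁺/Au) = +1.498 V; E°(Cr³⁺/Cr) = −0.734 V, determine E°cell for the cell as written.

By convention the left-hand electrode in cell notation is the anode (oxidation) and the right-hand electrode is the cathode (reduction).
E°cell = E°(right) − E°(left) = −0.734 − (+1.498) = −2.232 V.
The negative sign shows that, as written, the cell would require an external voltage to drive the reaction.

−2.232 V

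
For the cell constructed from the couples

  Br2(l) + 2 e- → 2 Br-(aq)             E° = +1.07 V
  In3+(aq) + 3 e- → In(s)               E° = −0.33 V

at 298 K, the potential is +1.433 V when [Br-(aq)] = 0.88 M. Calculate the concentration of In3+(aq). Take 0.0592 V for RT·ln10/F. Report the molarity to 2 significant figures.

0.031 M

Br₂/Br⁻ is the cathode (higher E°); E°cell = +1.07 − (−0.33) = +1.40 V with n = 6.
Since E = E° − (0.0592/n)·log Q, log Q = n(E° − E)/0.0592 = −3.345.
For 3 Br2(l) + 2 In(s) → 6 Br-(aq) + 2 In3+(aq), the reaction quotient is Q = [Br-(aq)]^6·[In3+(aq)]^2.
Substituting the known concentrations and solving, log [In3+(aq)] = −1.506 and [In3+(aq)] = 0.031 M.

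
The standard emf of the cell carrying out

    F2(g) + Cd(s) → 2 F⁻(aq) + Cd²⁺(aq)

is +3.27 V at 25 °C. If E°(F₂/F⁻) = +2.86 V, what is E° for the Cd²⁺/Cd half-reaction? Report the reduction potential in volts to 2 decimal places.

In the reaction as written the F₂/F⁻ couple is reduced (cathode) and Cd²⁺/Cd is oxidized (anode), so E°cell = E°(F₂/F⁻) − E°(Cd²⁺/Cd).
E°(Cd²⁺/Cd) = E°(cathode) − E°cell = +2.86 − (+3.27) = −0.41 V.

−0.41 V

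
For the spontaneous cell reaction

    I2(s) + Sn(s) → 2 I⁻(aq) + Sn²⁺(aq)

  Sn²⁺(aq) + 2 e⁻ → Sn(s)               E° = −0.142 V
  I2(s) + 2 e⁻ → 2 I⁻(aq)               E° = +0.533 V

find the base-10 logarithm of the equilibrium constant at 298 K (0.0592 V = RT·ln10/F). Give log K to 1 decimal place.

log K = 22.8

The I₂/I⁻ couple is reduced (cathode); E°cell = +0.533 − (−0.142) = +0.675 V with n = 2.
At equilibrium E = 0, so log K = nE°cell / 0.0592 = (2)(+0.675) / 0.0592 = 22.8.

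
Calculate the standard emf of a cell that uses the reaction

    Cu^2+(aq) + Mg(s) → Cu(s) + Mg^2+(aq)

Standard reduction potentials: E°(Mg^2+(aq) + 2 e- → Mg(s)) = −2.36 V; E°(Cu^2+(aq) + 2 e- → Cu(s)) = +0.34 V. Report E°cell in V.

Cu^2+(aq) gains electrons, so the Cu²⁺/Cu couple is the cathode; the Mg²⁺/Mg couple is the anode.
E°cell = E°(cathode) − E°(anode) = +0.34 − (−2.36) = +2.70 V.

+2.70 V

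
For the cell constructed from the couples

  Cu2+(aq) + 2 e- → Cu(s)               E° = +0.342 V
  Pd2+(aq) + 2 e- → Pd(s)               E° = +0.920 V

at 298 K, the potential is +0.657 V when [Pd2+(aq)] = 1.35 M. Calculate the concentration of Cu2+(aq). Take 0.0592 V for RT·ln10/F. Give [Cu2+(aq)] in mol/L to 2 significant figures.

The Pd²⁺/Pd couple has the larger reduction potential, so it is the cathode: E°cell = +0.920 − (+0.342) = +0.578 V and n = 2.
Since E = E° − (0.0592/n)·log Q, log Q = n(E° − E)/0.0592 = −2.669.
The balanced reaction is Pd2+(aq) + Cu(s) → Pd(s) + Cu2+(aq), so Q = [Cu2+(aq)] / [Pd2+(aq)].
Substituting the known concentrations and solving, log [Cu2+(aq)] = −2.539 and [Cu2+(aq)] = 0.0029 M.

0.0029 M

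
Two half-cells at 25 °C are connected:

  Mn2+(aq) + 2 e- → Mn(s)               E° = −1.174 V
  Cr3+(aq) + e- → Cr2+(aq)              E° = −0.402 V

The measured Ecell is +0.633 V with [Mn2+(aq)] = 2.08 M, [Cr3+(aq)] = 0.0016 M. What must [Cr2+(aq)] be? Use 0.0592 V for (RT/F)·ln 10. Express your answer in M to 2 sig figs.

0.25 M

The Cr³⁺/Cr²⁺ couple has the larger reduction potential, so it is the cathode: E°cell = −0.402 − (−1.174) = +0.772 V and n = 2.
From the Nernst equation, log Q = n(E° − E)/0.0592 = 2·(+0.772 − (+0.633))/0.0592 = 4.696.
Balancing electrons gives 2 Cr3+(aq) + Mn(s) → 2 Cr2+(aq) + Mn2+(aq); thus Q = ([Cr2+(aq)]^2·[Mn2+(aq)]) / [Cr3+(aq)]^2.
Isolating [Cr2+(aq)] in Q = 10^{4.696} yields log [Cr2+(aq)] = −0.607, i.e. 0.25 M.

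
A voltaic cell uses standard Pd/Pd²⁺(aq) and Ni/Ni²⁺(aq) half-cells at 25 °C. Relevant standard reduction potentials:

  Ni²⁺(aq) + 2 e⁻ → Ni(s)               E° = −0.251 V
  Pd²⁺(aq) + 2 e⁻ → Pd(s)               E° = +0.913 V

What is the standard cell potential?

Of the two couples in this cell, the one with the more positive reduction potential is reduced at the cathode: here that is Pd²⁺/Pd (+0.913 V); Ni²⁺/Ni (−0.251 V) is the anode.
E°cell = E°(cathode) − E°(anode) = +0.913 − (−0.251) = +1.164 V.

+1.164 V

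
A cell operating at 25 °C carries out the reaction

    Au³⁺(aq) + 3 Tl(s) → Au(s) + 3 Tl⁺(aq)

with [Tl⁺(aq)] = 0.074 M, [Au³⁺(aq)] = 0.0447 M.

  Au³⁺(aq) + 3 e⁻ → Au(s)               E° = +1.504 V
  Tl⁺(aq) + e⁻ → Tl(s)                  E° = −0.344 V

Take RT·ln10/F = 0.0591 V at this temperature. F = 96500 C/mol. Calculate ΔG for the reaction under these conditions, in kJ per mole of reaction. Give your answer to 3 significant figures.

−547 kJ/mol

With Au³⁺/Au reduced at the cathode, E°cell = +1.504 − (−0.344) = +1.848 V and n = 3.
Q = [Tl⁺(aq)]^3 / [Au³⁺(aq)] = 0.00907, so log Q = −2.043 and E = +1.848 − (0.0591/3)(−2.043) = +1.8882 V.
ΔG = −nFE = −(3)(96500)(+1.8882) J/mol = −547 kJ/mol.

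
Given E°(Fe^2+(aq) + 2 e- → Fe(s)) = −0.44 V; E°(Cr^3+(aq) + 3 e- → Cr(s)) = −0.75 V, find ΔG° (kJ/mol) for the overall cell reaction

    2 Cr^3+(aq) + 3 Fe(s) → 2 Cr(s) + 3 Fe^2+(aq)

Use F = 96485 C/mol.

In the reaction as written Cr^3+(aq) is reduced, so the Cr³⁺/Cr couple is the cathode and Fe²⁺/Fe is the anode.
E°cell = −0.75 − (−0.44) = −0.31 V; balancing electrons gives n = 6.
ΔG° = −nFE°cell = −(6)(96485)(−0.31) J/mol = +179 kJ/mol.

+179 kJ/mol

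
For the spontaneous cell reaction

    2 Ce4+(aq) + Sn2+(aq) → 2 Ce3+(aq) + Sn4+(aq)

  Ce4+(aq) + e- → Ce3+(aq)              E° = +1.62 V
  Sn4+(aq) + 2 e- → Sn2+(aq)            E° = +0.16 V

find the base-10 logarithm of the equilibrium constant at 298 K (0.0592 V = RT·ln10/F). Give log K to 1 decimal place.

The Ce⁴⁺/Ce³⁺ couple is reduced (cathode); E°cell = +1.62 − (+0.16) = +1.46 V with n = 2.
At equilibrium E = 0, so log K = nE°cell / 0.0592 = (2)(+1.46) / 0.0592 = 49.3.

log K = 49.3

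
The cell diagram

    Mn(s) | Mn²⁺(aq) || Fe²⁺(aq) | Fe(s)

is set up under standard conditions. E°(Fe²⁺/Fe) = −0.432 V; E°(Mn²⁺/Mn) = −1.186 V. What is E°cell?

By convention the left-hand electrode in cell notation is the anode (oxidation) and the right-hand electrode is the cathode (reduction).
E°cell = E°(right) − E°(left) = −0.432 − (−1.186) = +0.754 V.

+0.754 V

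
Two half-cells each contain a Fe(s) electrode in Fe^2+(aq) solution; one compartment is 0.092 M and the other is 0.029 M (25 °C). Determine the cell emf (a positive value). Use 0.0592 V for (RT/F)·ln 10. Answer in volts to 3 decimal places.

0.015 V

For a concentration cell E°cell = 0, since both electrodes use the same couple.
The compartment with the higher Fe^2+(aq) concentration (0.092 M) acts as the cathode; ions are reduced there and produced at the dilute (0.029 M) anode.
With n = 2, Ecell = −(0.0592/2)·log([dilute]/[conc]) = −(0.0592/2)·log(0.029/0.092) = +0.015 V.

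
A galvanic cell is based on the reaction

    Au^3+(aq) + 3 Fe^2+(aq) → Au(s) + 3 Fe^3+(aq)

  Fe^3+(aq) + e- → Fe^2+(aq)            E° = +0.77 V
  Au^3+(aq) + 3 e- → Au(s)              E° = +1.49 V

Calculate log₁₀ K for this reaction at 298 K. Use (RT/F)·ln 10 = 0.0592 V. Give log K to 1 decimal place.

log K = 36.5

The Au³⁺/Au couple is reduced (cathode); E°cell = +1.49 − (+0.77) = +0.72 V with n = 3.
At equilibrium E = 0, so log K = nE°cell / 0.0592 = (3)(+0.72) / 0.0592 = 36.5.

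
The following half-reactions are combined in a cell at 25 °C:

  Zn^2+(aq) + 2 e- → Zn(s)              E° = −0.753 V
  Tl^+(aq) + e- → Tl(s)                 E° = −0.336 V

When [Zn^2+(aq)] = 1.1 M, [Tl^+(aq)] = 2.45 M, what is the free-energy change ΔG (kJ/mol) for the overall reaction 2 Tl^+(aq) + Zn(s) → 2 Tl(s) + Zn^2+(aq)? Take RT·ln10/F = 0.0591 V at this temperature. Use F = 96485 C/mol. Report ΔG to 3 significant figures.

−84.7 kJ/mol

With Tl⁺/Tl reduced at the cathode, E°cell = −0.336 − (−0.753) = +0.417 V and n = 2.
The reaction quotient is [Zn^2+(aq)] / [Tl^+(aq)]^2 = 0.183; by Nernst, E = +0.417 − (0.0591/2)(−0.737) = +0.4388 V.
Then ΔG = −nFE = −2 × 96485 × +0.4388 J/mol = −84.7 kJ/mol.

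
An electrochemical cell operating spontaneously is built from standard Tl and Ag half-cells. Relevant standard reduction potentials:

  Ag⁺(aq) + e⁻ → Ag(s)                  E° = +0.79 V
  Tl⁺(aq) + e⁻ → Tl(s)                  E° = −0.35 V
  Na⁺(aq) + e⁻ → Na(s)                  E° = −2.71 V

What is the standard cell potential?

The Ag⁺/Ag couple has the higher E°, so Ag ion is reduced (cathode) and Tl is oxidized (anode).
E°cell = E°(cathode) − E°(anode) = +0.79 − (−0.35) = +1.14 V.

+1.14 V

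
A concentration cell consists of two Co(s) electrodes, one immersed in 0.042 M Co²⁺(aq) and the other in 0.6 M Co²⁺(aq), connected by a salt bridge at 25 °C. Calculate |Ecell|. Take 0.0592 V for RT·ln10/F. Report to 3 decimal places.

For a concentration cell E°cell = 0, since both electrodes use the same couple.
The compartment with the higher Co²⁺(aq) concentration (0.6 M) acts as the cathode; ions are reduced there and produced at the dilute (0.042 M) anode.
With n = 2, Ecell = −(0.0592/2)·log([dilute]/[conc]) = −(0.0592/2)·log(0.042/0.6) = +0.034 V.

0.034 V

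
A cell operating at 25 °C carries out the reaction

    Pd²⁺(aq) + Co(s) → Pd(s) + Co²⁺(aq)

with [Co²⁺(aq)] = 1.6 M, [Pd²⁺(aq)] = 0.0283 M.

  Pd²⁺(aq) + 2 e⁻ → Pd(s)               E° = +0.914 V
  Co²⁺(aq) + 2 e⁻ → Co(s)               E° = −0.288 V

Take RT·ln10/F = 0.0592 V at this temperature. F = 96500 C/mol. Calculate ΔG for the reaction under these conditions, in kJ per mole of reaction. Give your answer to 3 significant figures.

−222 kJ/mol

The standard cell potential is +0.914 − (−0.288) = +1.202 V, with n = 2 electrons in the balanced equation.
The reaction quotient is [Co²⁺(aq)] / [Pd²⁺(aq)] = 56.5; by Nernst, E = +1.202 − (0.0592/2)(1.752) = +1.1501 V.
Then ΔG = −nFE = −2 × 96500 × +1.1501 J/mol = −222 kJ/mol.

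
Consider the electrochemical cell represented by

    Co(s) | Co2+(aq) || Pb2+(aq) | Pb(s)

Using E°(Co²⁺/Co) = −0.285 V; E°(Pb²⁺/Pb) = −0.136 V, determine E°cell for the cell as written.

+0.149 V

By convention the left-hand electrode in cell notation is the anode (oxidation) and the right-hand electrode is the cathode (reduction).
E°cell = E°(right) − E°(left) = −0.136 − (−0.285) = +0.149 V.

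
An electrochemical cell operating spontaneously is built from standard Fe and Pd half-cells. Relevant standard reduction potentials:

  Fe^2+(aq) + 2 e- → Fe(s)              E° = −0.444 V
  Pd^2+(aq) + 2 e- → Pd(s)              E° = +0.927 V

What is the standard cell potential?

The Pd²⁺/Pd couple has the higher E°, so Pd ion is reduced (cathode) and Fe is oxidized (anode).
E°cell = E°(cathode) − E°(anode) = +0.927 − (−0.444) = +1.371 V.

+1.371 V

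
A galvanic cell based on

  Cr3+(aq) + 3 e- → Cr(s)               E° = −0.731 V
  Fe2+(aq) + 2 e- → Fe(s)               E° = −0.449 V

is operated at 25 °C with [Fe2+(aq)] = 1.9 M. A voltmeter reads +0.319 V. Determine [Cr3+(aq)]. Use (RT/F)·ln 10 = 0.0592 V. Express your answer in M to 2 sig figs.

With Fe²⁺/Fe at the cathode and Cr³⁺/Cr at the anode, E°cell = −0.449 − (−0.731) = +0.282 V (n = 6).
From the Nernst equation, log Q = n(E° − E)/0.0592 = 6·(+0.282 − (+0.319))/0.0592 = −3.750.
Balancing electrons gives 3 Fe2+(aq) + 2 Cr(s) → 3 Fe(s) + 2 Cr3+(aq); thus Q = [Cr3+(aq)]^2 / [Fe2+(aq)]^3.
Substituting the known concentrations and solving, log [Cr3+(aq)] = −1.457 and [Cr3+(aq)] = 0.035 M.

0.035 M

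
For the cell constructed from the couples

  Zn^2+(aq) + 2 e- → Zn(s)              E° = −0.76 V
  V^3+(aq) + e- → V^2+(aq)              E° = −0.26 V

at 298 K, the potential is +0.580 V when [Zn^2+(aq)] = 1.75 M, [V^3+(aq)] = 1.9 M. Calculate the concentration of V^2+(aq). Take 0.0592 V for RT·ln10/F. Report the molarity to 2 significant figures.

With V³⁺/V²⁺ at the cathode and Zn²⁺/Zn at the anode, E°cell = −0.26 − (−0.76) = +0.50 V (n = 2).
Since E = E° − (0.0592/n)·log Q, log Q = n(E° − E)/0.0592 = −2.703.
The balanced reaction is 2 V^3+(aq) + Zn(s) → 2 V^2+(aq) + Zn^2+(aq), so Q = ([V^2+(aq)]^2·[Zn^2+(aq)]) / [V^3+(aq)]^2.
Isolating [V^2+(aq)] in Q = 10^{−2.703} yields log [V^2+(aq)] = −1.194, i.e. 0.064 M.

0.064 M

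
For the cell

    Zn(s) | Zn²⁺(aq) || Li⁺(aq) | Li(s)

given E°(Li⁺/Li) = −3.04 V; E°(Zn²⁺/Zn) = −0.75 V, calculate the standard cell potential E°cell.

By convention the left-hand electrode in cell notation is the anode (oxidation) and the right-hand electrode is the cathode (reduction).
E°cell = E°(right) − E°(left) = −3.04 − (−0.75) = −2.29 V.
The negative sign shows that, as written, the cell would require an external voltage to drive the reaction.

−2.29 V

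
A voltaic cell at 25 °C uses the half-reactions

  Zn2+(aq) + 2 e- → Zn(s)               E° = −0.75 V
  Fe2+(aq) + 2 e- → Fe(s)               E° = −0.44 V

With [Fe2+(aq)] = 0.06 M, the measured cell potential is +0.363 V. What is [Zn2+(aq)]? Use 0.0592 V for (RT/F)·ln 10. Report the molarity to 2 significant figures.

0.00097 M

Fe²⁺/Fe is the cathode (higher E°); E°cell = −0.44 − (−0.75) = +0.31 V with n = 2.
Since E = E° − (0.0592/n)·log Q, log Q = n(E° − E)/0.0592 = −1.791.
Balancing electrons gives Fe2+(aq) + Zn(s) → Fe(s) + Zn2+(aq); thus Q = [Zn2+(aq)] / [Fe2+(aq)].
Solving for the unknown gives log [Zn2+(aq)] = −3.013, so [Zn2+(aq)] ≈ 0.00097 M.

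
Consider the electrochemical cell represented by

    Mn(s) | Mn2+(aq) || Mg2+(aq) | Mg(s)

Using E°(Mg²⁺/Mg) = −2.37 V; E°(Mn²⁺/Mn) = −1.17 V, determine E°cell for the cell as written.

−1.20 V

By convention the left-hand electrode in cell notation is the anode (oxidation) and the right-hand electrode is the cathode (reduction).
E°cell = E°(right) − E°(left) = −2.37 − (−1.17) = −1.20 V.
The negative sign shows that, as written, the cell would require an external voltage to drive the reaction.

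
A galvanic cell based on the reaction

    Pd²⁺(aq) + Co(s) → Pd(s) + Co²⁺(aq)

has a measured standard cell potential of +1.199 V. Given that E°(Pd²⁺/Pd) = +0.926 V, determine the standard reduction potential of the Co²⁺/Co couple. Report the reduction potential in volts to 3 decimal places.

In the reaction as written the Pd²⁺/Pd couple is reduced (cathode) and Co²⁺/Co is oxidized (anode), so E°cell = E°(Pd²⁺/Pd) − E°(Co²⁺/Co).
E°(Co²⁺/Co) = E°(cathode) − E°cell = +0.926 − (+1.199) = −0.273 V.

−0.273 V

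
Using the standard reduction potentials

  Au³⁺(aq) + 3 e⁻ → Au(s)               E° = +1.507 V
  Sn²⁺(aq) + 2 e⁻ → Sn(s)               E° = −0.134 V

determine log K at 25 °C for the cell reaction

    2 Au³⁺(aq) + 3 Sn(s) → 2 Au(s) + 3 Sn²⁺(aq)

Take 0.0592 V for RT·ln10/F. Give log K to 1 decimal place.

log K = 166.3

The Au³⁺/Au couple is reduced (cathode); E°cell = +1.507 − (−0.134) = +1.641 V with n = 6.
At equilibrium E = 0, so log K = nE°cell / 0.0592 = (6)(+1.641) / 0.0592 = 166.3.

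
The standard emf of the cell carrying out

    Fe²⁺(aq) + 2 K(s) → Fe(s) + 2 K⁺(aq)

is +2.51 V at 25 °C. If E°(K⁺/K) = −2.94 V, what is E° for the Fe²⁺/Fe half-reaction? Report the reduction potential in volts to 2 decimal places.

−0.43 V

In the reaction as written the Fe²⁺/Fe couple is reduced (cathode) and K⁺/K is oxidized (anode), so E°cell = E°(Fe²⁺/Fe) − E°(K⁺/K).
E°(Fe²⁺/Fe) = E°cell + E°(anode) = +2.51 + (−2.94) = −0.43 V.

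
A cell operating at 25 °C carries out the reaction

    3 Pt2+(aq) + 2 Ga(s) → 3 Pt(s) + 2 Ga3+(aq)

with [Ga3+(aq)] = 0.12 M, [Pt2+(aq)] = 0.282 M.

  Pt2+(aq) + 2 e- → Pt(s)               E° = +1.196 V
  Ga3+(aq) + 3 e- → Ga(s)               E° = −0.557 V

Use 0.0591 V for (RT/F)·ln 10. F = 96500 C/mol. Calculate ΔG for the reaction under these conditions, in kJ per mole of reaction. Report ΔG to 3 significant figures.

E°cell = +1.196 − (−0.557) = +1.753 V; the balanced reaction transfers n = 6 electrons.
Here Q = [Ga3+(aq)]^2 / [Pt2+(aq)]^3 = 0.642 (log Q = −0.192), giving E = +1.753 − (0.0591/6)·(−0.192) = +1.7549 V.
Finally ΔG = −nFE = −(6)(96500 C/mol)(+1.7549 V) = −1020 kJ/mol.

−1020 kJ/mol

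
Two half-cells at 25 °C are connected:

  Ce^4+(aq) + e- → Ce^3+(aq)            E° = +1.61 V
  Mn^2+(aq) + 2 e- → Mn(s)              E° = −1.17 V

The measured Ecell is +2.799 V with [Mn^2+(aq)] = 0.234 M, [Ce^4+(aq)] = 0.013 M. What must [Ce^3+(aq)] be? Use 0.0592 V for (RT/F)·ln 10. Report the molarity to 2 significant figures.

0.013 M

The Ce⁴⁺/Ce³⁺ couple has the larger reduction potential, so it is the cathode: E°cell = +1.61 − (−1.17) = +2.78 V and n = 2.
From the Nernst equation, log Q = n(E° − E)/0.0592 = 2·(+2.78 − (+2.799))/0.0592 = −0.642.
Balancing electrons gives 2 Ce^4+(aq) + Mn(s) → 2 Ce^3+(aq) + Mn^2+(aq); thus Q = ([Ce^3+(aq)]^2·[Mn^2+(aq)]) / [Ce^4+(aq)]^2.
Solving for the unknown gives log [Ce^3+(aq)] = −1.892, so [Ce^3+(aq)] ≈ 0.013 M.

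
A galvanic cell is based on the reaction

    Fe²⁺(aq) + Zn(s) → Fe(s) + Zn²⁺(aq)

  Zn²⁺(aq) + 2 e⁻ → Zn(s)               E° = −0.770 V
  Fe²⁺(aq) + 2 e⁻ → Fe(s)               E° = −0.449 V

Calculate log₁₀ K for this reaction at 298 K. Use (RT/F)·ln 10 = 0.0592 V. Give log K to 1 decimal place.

The Fe²⁺/Fe couple is reduced (cathode); E°cell = −0.449 − (−0.770) = +0.321 V with n = 2.
At equilibrium E = 0, so log K = nE°cell / 0.0592 = (2)(+0.321) / 0.0592 = 10.8.

log K = 10.8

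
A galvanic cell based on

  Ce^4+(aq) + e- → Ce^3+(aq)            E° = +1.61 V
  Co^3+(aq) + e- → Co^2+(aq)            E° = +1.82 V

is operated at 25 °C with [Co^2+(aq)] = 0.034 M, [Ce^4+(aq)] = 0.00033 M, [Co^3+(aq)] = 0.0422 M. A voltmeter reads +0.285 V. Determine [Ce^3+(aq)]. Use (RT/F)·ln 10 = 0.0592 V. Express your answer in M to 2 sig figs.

0.0049 M

The Co³⁺/Co²⁺ couple has the larger reduction potential, so it is the cathode: E°cell = +1.82 − (+1.61) = +0.21 V and n = 1.
From the Nernst equation, log Q = n(E° − E)/0.0592 = 1·(+0.21 − (+0.285))/0.0592 = −1.267.
Balancing electrons gives Co^3+(aq) + Ce^3+(aq) → Co^2+(aq) + Ce^4+(aq); thus Q = ([Co^2+(aq)]·[Ce^4+(aq)]) / ([Co^3+(aq)]·[Ce^3+(aq)]).
Substituting the known concentrations and solving, log [Ce^3+(aq)] = −2.308 and [Ce^3+(aq)] = 0.0049 M.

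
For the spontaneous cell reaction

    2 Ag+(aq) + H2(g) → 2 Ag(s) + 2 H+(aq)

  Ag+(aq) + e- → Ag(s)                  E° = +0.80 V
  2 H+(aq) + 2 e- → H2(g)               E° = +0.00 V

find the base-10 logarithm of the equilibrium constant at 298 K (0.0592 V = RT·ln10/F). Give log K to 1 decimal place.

The Ag⁺/Ag couple is reduced (cathode); E°cell = +0.80 − (+0.00) = +0.80 V with n = 2.
At equilibrium E = 0, so log K = nE°cell / 0.0592 = (2)(+0.80) / 0.0592 = 27.0.

log K = 27.0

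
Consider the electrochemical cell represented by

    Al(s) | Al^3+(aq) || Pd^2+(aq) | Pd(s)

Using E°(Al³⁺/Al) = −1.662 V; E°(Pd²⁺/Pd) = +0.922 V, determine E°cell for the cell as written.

+2.584 V

By convention the left-hand electrode in cell notation is the anode (oxidation) and the right-hand electrode is the cathode (reduction).
E°cell = E°(right) − E°(left) = +0.922 − (−1.662) = +2.584 V.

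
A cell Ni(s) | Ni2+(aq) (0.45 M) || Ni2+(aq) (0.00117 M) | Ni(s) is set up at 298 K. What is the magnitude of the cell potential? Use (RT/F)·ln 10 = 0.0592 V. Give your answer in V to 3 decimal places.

For a concentration cell E°cell = 0, since both electrodes use the same couple.
The compartment with the higher Ni2+(aq) concentration (0.45 M) acts as the cathode; ions are reduced there and produced at the dilute (0.00117 M) anode.
With n = 2, Ecell = −(0.0592/2)·log([dilute]/[conc]) = −(0.0592/2)·log(0.00117/0.45) = +0.077 V.

0.077 V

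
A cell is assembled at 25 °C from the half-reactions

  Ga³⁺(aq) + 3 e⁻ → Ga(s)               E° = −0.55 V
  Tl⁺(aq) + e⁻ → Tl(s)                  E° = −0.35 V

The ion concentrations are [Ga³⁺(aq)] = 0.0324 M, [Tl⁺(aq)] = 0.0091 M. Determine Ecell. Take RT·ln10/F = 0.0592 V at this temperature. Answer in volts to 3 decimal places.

+0.109 V

Since E°(Tl⁺/Tl) > E°(Ga³⁺/Ga), Tl⁺/Tl serves as the cathode.
E°cell = E°cat − E°an = −0.35 − (−0.55) = +0.20 V; n = 3.
For the overall reaction 3 Tl⁺(aq) + Ga(s) → 3 Tl(s) + Ga³⁺(aq), Q = [Ga³⁺(aq)] / [Tl⁺(aq)]^3 = 4.3×10^4, giving log Q = 4.633.
By the Nernst equation, E = +0.20 − (0.0592/3)·(4.633) = +0.109 V.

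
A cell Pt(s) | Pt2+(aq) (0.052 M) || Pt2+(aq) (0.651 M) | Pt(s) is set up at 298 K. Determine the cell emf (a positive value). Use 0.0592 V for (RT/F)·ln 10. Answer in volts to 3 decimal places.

For a concentration cell E°cell = 0, since both electrodes use the same couple.
The compartment with the higher Pt2+(aq) concentration (0.651 M) acts as the cathode; ions are reduced there and produced at the dilute (0.052 M) anode.
With n = 2, Ecell = −(0.0592/2)·log([dilute]/[conc]) = −(0.0592/2)·log(0.052/0.651) = +0.032 V.

0.032 V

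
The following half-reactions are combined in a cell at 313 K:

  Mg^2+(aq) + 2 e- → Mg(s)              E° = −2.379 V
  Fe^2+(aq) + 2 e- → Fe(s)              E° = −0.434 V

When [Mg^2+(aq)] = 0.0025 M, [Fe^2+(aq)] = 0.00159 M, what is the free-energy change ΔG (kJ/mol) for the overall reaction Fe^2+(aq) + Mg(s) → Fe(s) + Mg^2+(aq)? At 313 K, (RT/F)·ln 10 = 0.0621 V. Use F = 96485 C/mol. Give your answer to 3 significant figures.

−374 kJ/mol

The standard cell potential is −0.434 − (−2.379) = +1.945 V, with n = 2 electrons in the balanced equation.
Q = [Mg^2+(aq)] / [Fe^2+(aq)] = 1.57, so log Q = 0.197 and E = +1.945 − (0.0621/2)(0.197) = +1.9389 V.
Finally ΔG = −nFE = −(2)(96485 C/mol)(+1.9389 V) = −374 kJ/mol.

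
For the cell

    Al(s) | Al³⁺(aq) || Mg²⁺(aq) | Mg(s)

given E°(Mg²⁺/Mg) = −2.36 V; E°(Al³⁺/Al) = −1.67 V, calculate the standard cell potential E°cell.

−0.69 V

By convention the left-hand electrode in cell notation is the anode (oxidation) and the right-hand electrode is the cathode (reduction).
E°cell = E°(right) − E°(left) = −2.36 − (−1.67) = −0.69 V.
The negative sign shows that, as written, the cell would require an external voltage to drive the reaction.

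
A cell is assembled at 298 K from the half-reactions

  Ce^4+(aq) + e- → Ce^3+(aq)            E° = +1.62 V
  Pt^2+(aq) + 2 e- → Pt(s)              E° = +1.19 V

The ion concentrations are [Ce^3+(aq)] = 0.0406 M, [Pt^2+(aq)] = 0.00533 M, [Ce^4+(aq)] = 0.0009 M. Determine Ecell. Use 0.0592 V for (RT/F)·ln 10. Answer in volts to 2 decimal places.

+0.40 V

Ce⁴⁺/Ce³⁺ is reduced (cathode, E° = +1.62 V) and Pt²⁺/Pt is oxidized (anode).
The standard potential is +1.62 − (+1.19) = +0.43 V and the balanced reaction transfers n = 2 electrons.
Balancing gives 2 Ce^4+(aq) + Pt(s) → 2 Ce^3+(aq) + Pt^2+(aq); hence Q = ([Ce^3+(aq)]^2·[Pt^2+(aq)]) / [Ce^4+(aq)]^2 = 10.8 (log Q = 1.035).
By the Nernst equation, E = +0.43 − (0.0592/2)·(1.035) = +0.40 V.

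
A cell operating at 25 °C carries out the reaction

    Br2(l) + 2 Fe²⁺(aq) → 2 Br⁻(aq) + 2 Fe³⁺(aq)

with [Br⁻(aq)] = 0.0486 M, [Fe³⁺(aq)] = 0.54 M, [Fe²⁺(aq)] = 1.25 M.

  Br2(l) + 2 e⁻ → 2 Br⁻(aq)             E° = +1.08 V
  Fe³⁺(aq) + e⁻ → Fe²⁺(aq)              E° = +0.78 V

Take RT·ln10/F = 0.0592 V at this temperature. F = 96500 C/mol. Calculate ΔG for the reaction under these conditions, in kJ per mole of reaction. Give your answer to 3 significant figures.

−77.1 kJ/mol

With Br₂/Br⁻ reduced at the cathode, E°cell = +1.08 − (+0.78) = +0.30 V and n = 2.
Q = ([Br⁻(aq)]^2·[Fe³⁺(aq)]^2) / [Fe²⁺(aq)]^2 = 0.000441, so log Q = −3.356 and E = +0.30 − (0.0592/2)(−3.356) = +0.3993 V.
Finally ΔG = −nFE = −(2)(96500 C/mol)(+0.3993 V) = −77.1 kJ/mol.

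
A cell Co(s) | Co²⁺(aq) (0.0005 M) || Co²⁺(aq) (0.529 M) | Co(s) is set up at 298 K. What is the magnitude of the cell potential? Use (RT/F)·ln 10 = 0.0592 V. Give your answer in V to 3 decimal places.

For a concentration cell E°cell = 0, since both electrodes use the same couple.
The compartment with the higher Co²⁺(aq) concentration (0.529 M) acts as the cathode; ions are reduced there and produced at the dilute (0.0005 M) anode.
With n = 2, Ecell = −(0.0592/2)·log([dilute]/[conc]) = −(0.0592/2)·log(0.0005/0.529) = +0.090 V.

0.090 V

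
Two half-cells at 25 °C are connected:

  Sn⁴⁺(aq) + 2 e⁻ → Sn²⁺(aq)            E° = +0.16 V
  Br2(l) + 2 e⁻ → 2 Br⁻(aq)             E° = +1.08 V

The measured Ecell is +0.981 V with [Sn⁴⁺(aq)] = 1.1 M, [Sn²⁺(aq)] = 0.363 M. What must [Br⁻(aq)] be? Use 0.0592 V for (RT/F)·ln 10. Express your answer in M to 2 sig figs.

Br₂/Br⁻ is the cathode (higher E°); E°cell = +1.08 − (+0.16) = +0.92 V with n = 2.
From the Nernst equation, log Q = n(E° − E)/0.0592 = 2·(+0.92 − (+0.981))/0.0592 = −2.061.
Balancing electrons gives Br2(l) + Sn²⁺(aq) → 2 Br⁻(aq) + Sn⁴⁺(aq); thus Q = ([Br⁻(aq)]^2·[Sn⁴⁺(aq)]) / [Sn²⁺(aq)].
Substituting the known concentrations and solving, log [Br⁻(aq)] = −1.271 and [Br⁻(aq)] = 0.054 M.

0.054 M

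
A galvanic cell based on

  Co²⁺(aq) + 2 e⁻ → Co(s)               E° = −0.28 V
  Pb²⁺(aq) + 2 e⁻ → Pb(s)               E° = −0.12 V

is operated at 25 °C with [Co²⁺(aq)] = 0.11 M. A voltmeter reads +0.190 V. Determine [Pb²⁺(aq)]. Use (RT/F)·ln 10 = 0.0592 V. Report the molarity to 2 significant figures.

With Pb²⁺/Pb at the cathode and Co²⁺/Co at the anode, E°cell = −0.12 − (−0.28) = +0.16 V (n = 2).
Rearranging E = E° − (0.0592/n)·log Q gives log Q = 2(+0.16 − (+0.190))/0.0592 = −1.014.
For Pb²⁺(aq) + Co(s) → Pb(s) + Co²⁺(aq), the reaction quotient is Q = [Co²⁺(aq)] / [Pb²⁺(aq)].
Isolating [Pb²⁺(aq)] in Q = 10^{−1.014} yields log [Pb²⁺(aq)] = 0.055, i.e. 1.1 M.

1.1 M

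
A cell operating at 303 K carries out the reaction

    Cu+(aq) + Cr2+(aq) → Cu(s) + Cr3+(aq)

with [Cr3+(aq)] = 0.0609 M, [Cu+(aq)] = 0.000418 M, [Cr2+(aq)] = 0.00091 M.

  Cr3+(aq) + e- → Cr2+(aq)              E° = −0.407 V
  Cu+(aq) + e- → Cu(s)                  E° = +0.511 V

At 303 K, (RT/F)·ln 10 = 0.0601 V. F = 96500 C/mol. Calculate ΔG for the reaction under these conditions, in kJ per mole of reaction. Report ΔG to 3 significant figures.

The standard cell potential is +0.511 − (−0.407) = +0.918 V, with n = 1 electron in the balanced equation.
The reaction quotient is [Cr3+(aq)] / ([Cu+(aq)]·[Cr2+(aq)]) = 1.6×10^5; by Nernst, E = +0.918 − (0.0601/1)(5.204) = +0.6052 V.
Then ΔG = −nFE = −1 × 96500 × +0.6052 J/mol = −58.4 kJ/mol.

−58.4 kJ/mol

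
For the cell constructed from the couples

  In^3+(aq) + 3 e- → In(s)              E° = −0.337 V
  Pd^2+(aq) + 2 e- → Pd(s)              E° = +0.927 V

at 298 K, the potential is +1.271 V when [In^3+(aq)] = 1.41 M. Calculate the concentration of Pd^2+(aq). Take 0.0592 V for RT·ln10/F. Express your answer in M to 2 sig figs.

2.2 M

The Pd²⁺/Pd couple has the larger reduction potential, so it is the cathode: E°cell = +0.927 − (−0.337) = +1.264 V and n = 6.
From the Nernst equation, log Q = n(E° − E)/0.0592 = 6·(+1.264 − (+1.271))/0.0592 = −0.709.
The balanced reaction is 3 Pd^2+(aq) + 2 In(s) → 3 Pd(s) + 2 In^3+(aq), so Q = [In^3+(aq)]^2 / [Pd^2+(aq)]^3.
Solving for the unknown gives log [Pd^2+(aq)] = 0.336, so [Pd^2+(aq)] ≈ 2.2 M.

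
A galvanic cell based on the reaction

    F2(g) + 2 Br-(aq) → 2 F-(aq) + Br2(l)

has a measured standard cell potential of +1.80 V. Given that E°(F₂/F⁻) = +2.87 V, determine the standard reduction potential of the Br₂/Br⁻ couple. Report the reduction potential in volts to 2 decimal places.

In the reaction as written the F₂/F⁻ couple is reduced (cathode) and Br₂/Br⁻ is oxidized (anode), so E°cell = E°(F₂/F⁻) − E°(Br₂/Br⁻).
E°(Br₂/Br⁻) = E°(cathode) − E°cell = +2.87 − (+1.80) = +1.07 V.

+1.07 V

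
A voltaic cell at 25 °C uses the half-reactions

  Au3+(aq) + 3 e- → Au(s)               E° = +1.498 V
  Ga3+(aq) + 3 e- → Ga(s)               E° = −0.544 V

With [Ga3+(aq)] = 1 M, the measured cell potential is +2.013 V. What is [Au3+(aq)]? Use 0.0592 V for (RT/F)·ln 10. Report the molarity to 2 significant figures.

0.034 M

The Au³⁺/Au couple has the larger reduction potential, so it is the cathode: E°cell = +1.498 − (−0.544) = +2.042 V and n = 3.
From the Nernst equation, log Q = n(E° − E)/0.0592 = 3·(+2.042 − (+2.013))/0.0592 = 1.470.
For Au3+(aq) + Ga(s) → Au(s) + Ga3+(aq), the reaction quotient is Q = [Ga3+(aq)] / [Au3+(aq)].
Isolating [Au3+(aq)] in Q = 10^{1.470} yields log [Au3+(aq)] = −1.470, i.e. 0.034 M.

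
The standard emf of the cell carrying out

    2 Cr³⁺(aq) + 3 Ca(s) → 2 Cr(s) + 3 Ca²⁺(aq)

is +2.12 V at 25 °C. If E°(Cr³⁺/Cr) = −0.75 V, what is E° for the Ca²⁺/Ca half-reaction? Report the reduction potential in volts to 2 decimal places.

−2.87 V

In the reaction as written the Cr³⁺/Cr couple is reduced (cathode) and Ca²⁺/Ca is oxidized (anode), so E°cell = E°(Cr³⁺/Cr) − E°(Ca²⁺/Ca).
E°(Ca²⁺/Ca) = E°(cathode) − E°cell = −0.75 − (+2.12) = −2.87 V.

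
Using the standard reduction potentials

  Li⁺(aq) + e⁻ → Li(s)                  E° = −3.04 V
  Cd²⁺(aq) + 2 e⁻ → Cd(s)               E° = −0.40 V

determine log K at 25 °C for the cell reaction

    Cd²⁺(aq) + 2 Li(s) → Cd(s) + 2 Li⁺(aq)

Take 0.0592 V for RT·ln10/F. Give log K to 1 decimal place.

log K = 89.2

The Cd²⁺/Cd couple is reduced (cathode); E°cell = −0.40 − (−3.04) = +2.64 V with n = 2.
At equilibrium E = 0, so log K = nE°cell / 0.0592 = (2)(+2.64) / 0.0592 = 89.2.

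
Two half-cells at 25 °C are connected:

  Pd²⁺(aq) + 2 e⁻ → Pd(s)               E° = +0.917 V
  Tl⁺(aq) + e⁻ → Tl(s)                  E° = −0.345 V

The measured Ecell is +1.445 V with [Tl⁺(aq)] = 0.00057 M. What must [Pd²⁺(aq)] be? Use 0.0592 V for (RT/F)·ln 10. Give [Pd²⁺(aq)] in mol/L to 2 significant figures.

0.49 M

With Pd²⁺/Pd at the cathode and Tl⁺/Tl at the anode, E°cell = +0.917 − (−0.345) = +1.262 V (n = 2).
From the Nernst equation, log Q = n(E° − E)/0.0592 = 2·(+1.262 − (+1.445))/0.0592 = −6.182.
Balancing electrons gives Pd²⁺(aq) + 2 Tl(s) → Pd(s) + 2 Tl⁺(aq); thus Q = [Tl⁺(aq)]^2 / [Pd²⁺(aq)].
Substituting the known concentrations and solving, log [Pd²⁺(aq)] = −0.306 and [Pd²⁺(aq)] = 0.49 M.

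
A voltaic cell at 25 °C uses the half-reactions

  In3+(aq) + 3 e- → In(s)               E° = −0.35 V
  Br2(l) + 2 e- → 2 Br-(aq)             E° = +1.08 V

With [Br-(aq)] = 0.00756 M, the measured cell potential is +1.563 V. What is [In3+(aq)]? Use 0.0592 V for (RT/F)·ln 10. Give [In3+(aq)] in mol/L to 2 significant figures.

0.42 M

Br₂/Br⁻ is the cathode (higher E°); E°cell = +1.08 − (−0.35) = +1.43 V with n = 6.
Since E = E° − (0.0592/n)·log Q, log Q = n(E° − E)/0.0592 = −13.480.
For 3 Br2(l) + 2 In(s) → 6 Br-(aq) + 2 In3+(aq), the reaction quotient is Q = [Br-(aq)]^6·[In3+(aq)]^2.
Solving for the unknown gives log [In3+(aq)] = −0.376, so [In3+(aq)] ≈ 0.42 M.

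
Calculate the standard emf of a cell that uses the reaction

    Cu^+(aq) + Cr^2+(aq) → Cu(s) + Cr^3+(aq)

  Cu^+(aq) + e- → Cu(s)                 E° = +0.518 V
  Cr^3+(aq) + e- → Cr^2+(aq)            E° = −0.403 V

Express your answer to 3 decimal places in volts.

+0.921 V

In the reaction as written, Cu^+(aq) is reduced (cathode) and Cr^3+(aq) is produced by oxidation at the anode.
E°cell = E°(cathode) − E°(anode) = +0.518 − (−0.403) = +0.921 V.
The positive value indicates the reaction is spontaneous as written.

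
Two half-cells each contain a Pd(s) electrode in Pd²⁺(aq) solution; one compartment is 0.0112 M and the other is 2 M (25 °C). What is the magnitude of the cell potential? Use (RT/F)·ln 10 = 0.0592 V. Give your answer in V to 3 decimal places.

0.067 V

For a concentration cell E°cell = 0, since both electrodes use the same couple.
The compartment with the higher Pd²⁺(aq) concentration (2 M) acts as the cathode; ions are reduced there and produced at the dilute (0.0112 M) anode.
With n = 2, Ecell = −(0.0592/2)·log([dilute]/[conc]) = −(0.0592/2)·log(0.0112/2) = +0.067 V.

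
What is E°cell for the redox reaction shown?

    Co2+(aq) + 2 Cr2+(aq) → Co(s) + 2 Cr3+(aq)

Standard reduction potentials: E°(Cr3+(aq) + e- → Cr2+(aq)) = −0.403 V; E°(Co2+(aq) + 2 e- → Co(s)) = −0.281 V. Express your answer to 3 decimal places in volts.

In the reaction as written, Co2+(aq) is reduced (cathode) and Cr3+(aq) is produced by oxidation at the anode.
E°cell = E°(cathode) − E°(anode) = −0.281 − (−0.403) = +0.122 V.
The positive value indicates the reaction is spontaneous as written.

+0.122 V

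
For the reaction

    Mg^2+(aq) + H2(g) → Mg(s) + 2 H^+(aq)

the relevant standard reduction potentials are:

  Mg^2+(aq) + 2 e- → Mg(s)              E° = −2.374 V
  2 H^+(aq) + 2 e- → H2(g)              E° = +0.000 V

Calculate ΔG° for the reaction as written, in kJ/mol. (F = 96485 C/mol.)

In the reaction as written Mg^2+(aq) is reduced, so the Mg²⁺/Mg couple is the cathode and 2H⁺/H₂ is the anode.
E°cell = −2.374 − (+0.000) = −2.374 V; balancing electrons gives n = 2.
ΔG° = −nFE°cell = −(2)(96485)(−2.374) J/mol = +458 kJ/mol.

+458 kJ/mol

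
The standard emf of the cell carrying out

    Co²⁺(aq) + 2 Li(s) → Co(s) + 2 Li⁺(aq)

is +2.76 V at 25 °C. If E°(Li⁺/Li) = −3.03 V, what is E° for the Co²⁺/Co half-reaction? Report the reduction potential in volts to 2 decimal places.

−0.27 V

In the reaction as written the Co²⁺/Co couple is reduced (cathode) and Li⁺/Li is oxidized (anode), so E°cell = E°(Co²⁺/Co) − E°(Li⁺/Li).
E°(Co²⁺/Co) = E°cell + E°(anode) = +2.76 + (−3.03) = −0.27 V.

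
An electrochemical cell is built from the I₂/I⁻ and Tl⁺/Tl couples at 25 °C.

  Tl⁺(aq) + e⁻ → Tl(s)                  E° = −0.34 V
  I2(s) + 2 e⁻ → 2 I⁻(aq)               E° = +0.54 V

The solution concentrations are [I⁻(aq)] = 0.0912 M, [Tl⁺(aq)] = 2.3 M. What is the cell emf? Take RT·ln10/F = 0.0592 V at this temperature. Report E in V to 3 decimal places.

+0.920 V

Since E°(I₂/I⁻) > E°(Tl⁺/Tl), I₂/I⁻ serves as the cathode.
E°cell = +0.54 − (−0.34) = +0.88 V, with n = 2 electrons transferred.
Balancing gives I2(s) + 2 Tl(s) → 2 I⁻(aq) + 2 Tl⁺(aq); hence Q = [I⁻(aq)]^2·[Tl⁺(aq)]^2 = 0.044 (log Q = −1.357).
Applying E = E° − (RT ln10/nF)·log Q gives +0.88 − (0.0592/2)(−1.357) = +0.920 V.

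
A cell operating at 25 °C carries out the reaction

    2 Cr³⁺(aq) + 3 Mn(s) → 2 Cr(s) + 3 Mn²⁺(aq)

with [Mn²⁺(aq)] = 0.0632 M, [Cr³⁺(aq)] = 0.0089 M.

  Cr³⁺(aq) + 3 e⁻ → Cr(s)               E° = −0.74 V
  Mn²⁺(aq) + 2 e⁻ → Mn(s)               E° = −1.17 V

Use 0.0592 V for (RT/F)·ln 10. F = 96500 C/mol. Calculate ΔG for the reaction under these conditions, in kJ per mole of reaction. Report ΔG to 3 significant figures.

The standard cell potential is −0.74 − (−1.17) = +0.43 V, with n = 6 electrons in the balanced equation.
The reaction quotient is [Mn²⁺(aq)]^3 / [Cr³⁺(aq)]^2 = 3.19; by Nernst, E = +0.43 − (0.0592/6)(0.503) = +0.4250 V.
Then ΔG = −nFE = −6 × 96500 × +0.4250 J/mol = −246 kJ/mol.

−246 kJ/mol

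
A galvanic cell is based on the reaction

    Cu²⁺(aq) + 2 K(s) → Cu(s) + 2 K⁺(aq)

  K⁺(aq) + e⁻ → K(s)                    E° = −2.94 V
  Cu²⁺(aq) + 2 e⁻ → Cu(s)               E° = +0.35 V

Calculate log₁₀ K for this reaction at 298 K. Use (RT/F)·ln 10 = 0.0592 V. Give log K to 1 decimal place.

log K = 111.1

The Cu²⁺/Cu couple is reduced (cathode); E°cell = +0.35 − (−2.94) = +3.29 V with n = 2.
At equilibrium E = 0, so log K = nE°cell / 0.0592 = (2)(+3.29) / 0.0592 = 111.1.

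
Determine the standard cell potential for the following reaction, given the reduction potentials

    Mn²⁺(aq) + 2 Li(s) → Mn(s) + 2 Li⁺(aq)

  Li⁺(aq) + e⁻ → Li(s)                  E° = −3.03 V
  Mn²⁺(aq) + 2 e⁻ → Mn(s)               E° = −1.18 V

Mn²⁺(aq) gains electrons, so the Mn²⁺/Mn couple is the cathode; the Li⁺/Li couple is the anode.
E°cell = E°(cathode) − E°(anode) = −1.18 − (−3.03) = +1.85 V.

+1.85 V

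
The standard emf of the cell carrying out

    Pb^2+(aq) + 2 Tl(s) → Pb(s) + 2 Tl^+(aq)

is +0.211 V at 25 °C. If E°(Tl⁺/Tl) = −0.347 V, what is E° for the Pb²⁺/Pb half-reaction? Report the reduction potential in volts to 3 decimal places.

−0.136 V

In the reaction as written the Pb²⁺/Pb couple is reduced (cathode) and Tl⁺/Tl is oxidized (anode), so E°cell = E°(Pb²⁺/Pb) − E°(Tl⁺/Tl).
E°(Pb²⁺/Pb) = E°cell + E°(anode) = +0.211 + (−0.347) = −0.136 V.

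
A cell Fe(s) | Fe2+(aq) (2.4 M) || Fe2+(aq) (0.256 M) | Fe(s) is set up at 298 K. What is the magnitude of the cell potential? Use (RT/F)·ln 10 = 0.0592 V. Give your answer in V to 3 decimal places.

For a concentration cell E°cell = 0, since both electrodes use the same couple.
The compartment with the higher Fe2+(aq) concentration (2.4 M) acts as the cathode; ions are reduced there and produced at the dilute (0.256 M) anode.
With n = 2, Ecell = −(0.0592/2)·log([dilute]/[conc]) = −(0.0592/2)·log(0.256/2.4) = +0.029 V.

0.029 V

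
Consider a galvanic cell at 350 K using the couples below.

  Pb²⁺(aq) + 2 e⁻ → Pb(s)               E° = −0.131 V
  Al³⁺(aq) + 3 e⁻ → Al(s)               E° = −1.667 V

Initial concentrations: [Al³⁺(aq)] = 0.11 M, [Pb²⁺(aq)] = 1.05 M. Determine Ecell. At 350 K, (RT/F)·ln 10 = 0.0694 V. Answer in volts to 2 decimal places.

+1.56 V

Pb²⁺/Pb is reduced (cathode, E° = −0.131 V) and Al³⁺/Al is oxidized (anode).
E°cell = E°cat − E°an = −0.131 − (−1.667) = +1.536 V; n = 6.
For the overall reaction 3 Pb²⁺(aq) + 2 Al(s) → 3 Pb(s) + 2 Al³⁺(aq), Q = [Al³⁺(aq)]^2 / [Pb²⁺(aq)]^3 = 0.0105, giving log Q = −1.981.
By the Nernst equation, E = +1.536 − (0.0694/6)·(−1.981) = +1.56 V.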